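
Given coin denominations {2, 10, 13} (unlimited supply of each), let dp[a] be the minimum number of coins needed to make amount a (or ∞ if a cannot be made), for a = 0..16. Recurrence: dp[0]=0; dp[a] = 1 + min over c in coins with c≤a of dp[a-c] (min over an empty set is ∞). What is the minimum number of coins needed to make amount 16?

4

 a  0  1  2  3  4  5  6  7  8  9 10 11 12 13 14 15 16
dp  0  -  1  -  2  -  3  -  4  -  1  -  2  1  3  2  4
(- denotes ∞ / unreachable)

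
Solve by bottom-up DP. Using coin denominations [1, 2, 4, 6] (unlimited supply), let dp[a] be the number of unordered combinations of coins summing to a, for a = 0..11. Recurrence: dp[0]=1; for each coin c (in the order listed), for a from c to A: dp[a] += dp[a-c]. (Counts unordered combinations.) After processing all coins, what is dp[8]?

after  coin     0     1     2     3     4     5     6     7     8     9    10    11
          1     1     1     1     1     1     1     1     1     1     1     1     1
          2     1     1     2     2     3     3     4     4     5     5     6     6
          4     1     1     2     2     4     4     6     6     9     9    12    12
          6     1     1     2     2     4     4     7     7    11    11    16    16

11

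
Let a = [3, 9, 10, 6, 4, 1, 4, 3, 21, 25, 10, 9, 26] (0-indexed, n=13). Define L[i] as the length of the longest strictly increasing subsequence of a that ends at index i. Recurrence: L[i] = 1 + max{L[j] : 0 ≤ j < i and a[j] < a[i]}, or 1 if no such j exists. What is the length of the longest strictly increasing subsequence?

   i    0    1    2    3    4    5    6    7    8    9   10   11   12
a[i]    3    9   10    6    4    1    4    3   21   25   10    9   26
L[i]    1    2    3    2    2    1    2    2    4    5    3    3    6

6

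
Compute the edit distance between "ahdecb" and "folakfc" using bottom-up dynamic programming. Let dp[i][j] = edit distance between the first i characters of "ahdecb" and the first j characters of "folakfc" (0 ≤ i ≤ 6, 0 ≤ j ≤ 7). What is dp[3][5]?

   ''  f  o  l  a  k  f  c
''  0  1  2  3  4  5  6  7
 a  1  1  2  3  3  4  5  6
 h  2  2  2  3  4  4  5  6
 d  3  3  3  3  4  5  5  6
 e  4  4  4  4  4  5  6  6
 c  5  5  5  5  5  5  6  6
 b  6  6  6  6  6  6  6  7

5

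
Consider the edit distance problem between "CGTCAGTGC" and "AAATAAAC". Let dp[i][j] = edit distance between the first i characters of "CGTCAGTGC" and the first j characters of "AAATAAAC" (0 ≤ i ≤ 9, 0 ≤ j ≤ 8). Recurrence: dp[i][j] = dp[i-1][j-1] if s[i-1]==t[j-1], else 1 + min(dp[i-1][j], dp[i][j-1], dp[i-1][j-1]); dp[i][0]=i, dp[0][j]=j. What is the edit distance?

7

   ''  A  A  A  T  A  A  A  C
''  0  1  2  3  4  5  6  7  8
 C  1  1  2  3  4  5  6  7  7
 G  2  2  2  3  4  5  6  7  8
 T  3  3  3  3  3  4  5  6  7
 C  4  4  4  4  4  4  5  6  6
 A  5  4  4  4  5  4  4  5  6
 G  6  5  5  5  5  5  5  5  6
 T  7  6  6  6  5  6  6  6  6
 G  8  7  7  7  6  6  7  7  7
 C  9  8  8  8  7  7  7  8  7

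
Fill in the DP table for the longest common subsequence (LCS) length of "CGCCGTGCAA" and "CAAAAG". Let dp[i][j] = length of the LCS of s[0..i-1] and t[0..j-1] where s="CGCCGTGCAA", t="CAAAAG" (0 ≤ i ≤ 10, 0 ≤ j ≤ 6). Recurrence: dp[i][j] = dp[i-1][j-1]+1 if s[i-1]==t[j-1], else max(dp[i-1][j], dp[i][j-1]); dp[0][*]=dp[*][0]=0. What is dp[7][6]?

2

   ''  C  A  A  A  A  G
''  0  0  0  0  0  0  0
 C  0  1  1  1  1  1  1
 G  0  1  1  1  1  1  2
 C  0  1  1  1  1  1  2
 C  0  1  1  1  1  1  2
 G  0  1  1  1  1  1  2
 T  0  1  1  1  1  1  2
 G  0  1  1  1  1  1  2
 C  0  1  1  1  1  1  2
 A  0  1  2  2  2  2  2
 A  0  1  2  3  3  3  3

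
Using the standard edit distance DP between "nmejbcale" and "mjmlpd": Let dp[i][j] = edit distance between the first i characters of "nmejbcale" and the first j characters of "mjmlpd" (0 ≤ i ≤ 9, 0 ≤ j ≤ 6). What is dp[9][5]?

6

   ''  m  j  m  l  p  d
''  0  1  2  3  4  5  6
 n  1  1  2  3  4  5  6
 m  2  1  2  2  3  4  5
 e  3  2  2  3  3  4  5
 j  4  3  2  3  4  4  5
 b  5  4  3  3  4  5  5
 c  6  5  4  4  4  5  6
 a  7  6  5  5  5  5  6
 l  8  7  6  6  5  6  6
 e  9  8  7  7  6  6  7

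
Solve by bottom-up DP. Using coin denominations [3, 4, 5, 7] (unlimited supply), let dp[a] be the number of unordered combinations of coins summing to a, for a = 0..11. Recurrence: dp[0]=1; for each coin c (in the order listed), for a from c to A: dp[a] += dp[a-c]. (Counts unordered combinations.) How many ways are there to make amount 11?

3

after  coin     0     1     2     3     4     5     6     7     8     9    10    11
          3     1     0     0     1     0     0     1     0     0     1     0     0
          4     1     0     0     1     1     0     1     1     1     1     1     1
          5     1     0     0     1     1     1     1     1     2     2     2     2
          7     1     0     0     1     1     1     1     2     2     2     3     3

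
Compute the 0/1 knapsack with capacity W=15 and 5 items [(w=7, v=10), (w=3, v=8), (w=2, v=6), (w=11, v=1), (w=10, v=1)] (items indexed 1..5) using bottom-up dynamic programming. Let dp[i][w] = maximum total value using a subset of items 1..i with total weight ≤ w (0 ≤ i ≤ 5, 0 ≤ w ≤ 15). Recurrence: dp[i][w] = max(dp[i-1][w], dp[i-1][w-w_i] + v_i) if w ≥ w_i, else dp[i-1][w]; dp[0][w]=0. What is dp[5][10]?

18

i\w   0   1   2   3   4   5   6   7   8   9  10  11  12  13  14  15
  0   0   0   0   0   0   0   0   0   0   0   0   0   0   0   0   0
  1   0   0   0   0   0   0   0  10  10  10  10  10  10  10  10  10
  2   0   0   0   8   8   8   8  10  10  10  18  18  18  18  18  18
  3   0   0   6   8   8  14  14  14  14  16  18  18  24  24  24  24
  4   0   0   6   8   8  14  14  14  14  16  18  18  24  24  24  24
  5   0   0   6   8   8  14  14  14  14  16  18  18  24  24  24  24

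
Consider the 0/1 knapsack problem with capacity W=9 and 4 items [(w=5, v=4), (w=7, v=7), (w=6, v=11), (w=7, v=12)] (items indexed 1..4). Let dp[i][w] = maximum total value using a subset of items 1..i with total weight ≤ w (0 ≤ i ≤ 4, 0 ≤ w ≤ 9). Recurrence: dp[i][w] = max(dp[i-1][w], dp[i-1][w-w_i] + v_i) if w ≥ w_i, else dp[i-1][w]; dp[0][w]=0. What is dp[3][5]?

4

i\w   0   1   2   3   4   5   6   7   8   9
  0   0   0   0   0   0   0   0   0   0   0
  1   0   0   0   0   0   4   4   4   4   4
  2   0   0   0   0   0   4   4   7   7   7
  3   0   0   0   0   0   4  11  11  11  11
  4   0   0   0   0   0   4  11  12  12  12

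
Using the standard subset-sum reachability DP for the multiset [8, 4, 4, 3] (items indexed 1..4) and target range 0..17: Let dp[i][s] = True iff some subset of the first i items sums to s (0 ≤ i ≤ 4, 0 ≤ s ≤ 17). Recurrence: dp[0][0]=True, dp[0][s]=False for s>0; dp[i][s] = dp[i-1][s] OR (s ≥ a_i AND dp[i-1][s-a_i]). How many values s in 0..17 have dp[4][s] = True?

i\s   0   1   2   3   4   5   6   7   8   9  10  11  12  13  14  15  16  17
  0   T   F   F   F   F   F   F   F   F   F   F   F   F   F   F   F   F   F
  1   T   F   F   F   F   F   F   F   T   F   F   F   F   F   F   F   F   F
  2   T   F   F   F   T   F   F   F   T   F   F   F   T   F   F   F   F   F
  3   T   F   F   F   T   F   F   F   T   F   F   F   T   F   F   F   T   F
  4   T   F   F   T   T   F   F   T   T   F   F   T   T   F   F   T   T   F

9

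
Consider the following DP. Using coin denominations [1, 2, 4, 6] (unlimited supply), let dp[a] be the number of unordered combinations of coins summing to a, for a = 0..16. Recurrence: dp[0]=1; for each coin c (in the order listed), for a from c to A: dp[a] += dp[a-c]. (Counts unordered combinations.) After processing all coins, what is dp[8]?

11

after  coin     0     1     2     3     4     5     6     7     8     9    10    11    12    13    14    15    16
          1     1     1     1     1     1     1     1     1     1     1     1     1     1     1     1     1     1
          2     1     1     2     2     3     3     4     4     5     5     6     6     7     7     8     8     9
          4     1     1     2     2     4     4     6     6     9     9    12    12    16    16    20    20    25
          6     1     1     2     2     4     4     7     7    11    11    16    16    23    23    31    31    41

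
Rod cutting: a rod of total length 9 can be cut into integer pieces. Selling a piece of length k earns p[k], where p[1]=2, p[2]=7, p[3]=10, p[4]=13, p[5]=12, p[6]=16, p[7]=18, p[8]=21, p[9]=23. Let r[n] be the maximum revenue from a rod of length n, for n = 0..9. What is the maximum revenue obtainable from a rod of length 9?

31

   n    0    1    2    3    4    5    6    7    8    9
r[n]    0    2    7   10   14   17   21   24   28   31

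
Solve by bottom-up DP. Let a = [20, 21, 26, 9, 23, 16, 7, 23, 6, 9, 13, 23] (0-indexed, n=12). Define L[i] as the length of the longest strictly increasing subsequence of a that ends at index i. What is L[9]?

   i    0    1    2    3    4    5    6    7    8    9   10   11
a[i]   20   21   26    9   23   16    7   23    6    9   13   23
L[i]    1    2    3    1    3    2    1    3    1    2    3    4

2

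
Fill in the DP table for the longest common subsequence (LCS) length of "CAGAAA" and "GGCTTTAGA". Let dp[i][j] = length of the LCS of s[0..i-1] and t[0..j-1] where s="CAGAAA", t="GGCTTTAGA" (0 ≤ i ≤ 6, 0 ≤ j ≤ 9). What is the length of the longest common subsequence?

   ''  G  G  C  T  T  T  A  G  A
''  0  0  0  0  0  0  0  0  0  0
 C  0  0  0  1  1  1  1  1  1  1
 A  0  0  0  1  1  1  1  2  2  2
 G  0  1  1  1  1  1  1  2  3  3
 A  0  1  1  1  1  1  1  2  3  4
 A  0  1  1  1  1  1  1  2  3  4
 A  0  1  1  1  1  1  1  2  3  4

4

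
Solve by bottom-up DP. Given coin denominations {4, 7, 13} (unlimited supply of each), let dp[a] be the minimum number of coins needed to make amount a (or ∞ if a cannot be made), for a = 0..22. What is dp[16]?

 a  0  1  2  3  4  5  6  7  8  9 10 11 12 13 14 15 16 17 18 19 20 21 22
dp  0  -  -  -  1  -  -  1  2  -  -  2  3  1  2  3  4  2  3  4  2  3  4
(- denotes ∞ / unreachable)

4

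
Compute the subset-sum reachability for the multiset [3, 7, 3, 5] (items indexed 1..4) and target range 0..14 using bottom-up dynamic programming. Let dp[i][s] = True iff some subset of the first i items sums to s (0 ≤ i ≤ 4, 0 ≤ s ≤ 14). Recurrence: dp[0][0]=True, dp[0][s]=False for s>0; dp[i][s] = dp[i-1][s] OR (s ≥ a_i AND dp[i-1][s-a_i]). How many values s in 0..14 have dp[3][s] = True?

i\s   0   1   2   3   4   5   6   7   8   9  10  11  12  13  14
  0   T   F   F   F   F   F   F   F   F   F   F   F   F   F   F
  1   T   F   F   T   F   F   F   F   F   F   F   F   F   F   F
  2   T   F   F   T   F   F   F   T   F   F   T   F   F   F   F
  3   T   F   F   T   F   F   T   T   F   F   T   F   F   T   F
  4   T   F   F   T   F   T   T   T   T   F   T   T   T   T   F

6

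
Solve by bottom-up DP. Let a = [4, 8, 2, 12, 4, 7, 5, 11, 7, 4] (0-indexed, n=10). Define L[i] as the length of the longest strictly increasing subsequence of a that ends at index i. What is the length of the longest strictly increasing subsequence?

   i    0    1    2    3    4    5    6    7    8    9
a[i]    4    8    2   12    4    7    5   11    7    4
L[i]    1    2    1    3    2    3    3    4    4    2

4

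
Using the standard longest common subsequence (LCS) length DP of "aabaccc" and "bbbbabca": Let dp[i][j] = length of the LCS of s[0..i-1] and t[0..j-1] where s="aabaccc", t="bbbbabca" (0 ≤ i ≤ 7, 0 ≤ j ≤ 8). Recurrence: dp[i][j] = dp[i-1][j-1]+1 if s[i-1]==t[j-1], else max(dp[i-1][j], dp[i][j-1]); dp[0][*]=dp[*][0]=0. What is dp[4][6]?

   ''  b  b  b  b  a  b  c  a
''  0  0  0  0  0  0  0  0  0
 a  0  0  0  0  0  1  1  1  1
 a  0  0  0  0  0  1  1  1  2
 b  0  1  1  1  1  1  2  2  2
 a  0  1  1  1  1  2  2  2  3
 c  0  1  1  1  1  2  2  3  3
 c  0  1  1  1  1  2  2  3  3
 c  0  1  1  1  1  2  2  3  3

2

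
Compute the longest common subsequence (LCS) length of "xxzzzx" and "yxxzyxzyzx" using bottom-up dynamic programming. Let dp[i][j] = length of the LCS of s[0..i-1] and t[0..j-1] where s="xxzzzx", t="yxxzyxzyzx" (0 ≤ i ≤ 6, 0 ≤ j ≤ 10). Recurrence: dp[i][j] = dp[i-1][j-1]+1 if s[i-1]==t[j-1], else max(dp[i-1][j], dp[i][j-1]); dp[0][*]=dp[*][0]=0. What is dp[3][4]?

3

   ''  y  x  x  z  y  x  z  y  z  x
''  0  0  0  0  0  0  0  0  0  0  0
 x  0  0  1  1  1  1  1  1  1  1  1
 x  0  0  1  2  2  2  2  2  2  2  2
 z  0  0  1  2  3  3  3  3  3  3  3
 z  0  0  1  2  3  3  3  4  4  4  4
 z  0  0  1  2  3  3  3  4  4  5  5
 x  0  0  1  2  3  3  4  4  4  5  6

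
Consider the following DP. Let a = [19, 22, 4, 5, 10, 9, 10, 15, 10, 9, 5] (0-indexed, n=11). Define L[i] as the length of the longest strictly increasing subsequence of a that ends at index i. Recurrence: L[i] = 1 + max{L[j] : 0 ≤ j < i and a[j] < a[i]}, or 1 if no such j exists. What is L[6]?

4

   i    0    1    2    3    4    5    6    7    8    9   10
a[i]   19   22    4    5   10    9   10   15   10    9    5
L[i]    1    2    1    2    3    3    4    5    4    3    2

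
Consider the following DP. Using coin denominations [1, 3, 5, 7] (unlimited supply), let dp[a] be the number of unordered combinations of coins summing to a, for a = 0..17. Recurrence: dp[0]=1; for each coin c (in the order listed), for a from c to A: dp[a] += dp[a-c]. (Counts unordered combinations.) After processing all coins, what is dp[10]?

after  coin     0     1     2     3     4     5     6     7     8     9    10    11    12    13    14    15    16    17
          1     1     1     1     1     1     1     1     1     1     1     1     1     1     1     1     1     1     1
          3     1     1     1     2     2     2     3     3     3     4     4     4     5     5     5     6     6     6
          5     1     1     1     2     2     3     4     4     5     6     7     8     9    10    11    13    14    15
          7     1     1     1     2     2     3     4     5     6     7     9    10    12    14    16    19    21    24

9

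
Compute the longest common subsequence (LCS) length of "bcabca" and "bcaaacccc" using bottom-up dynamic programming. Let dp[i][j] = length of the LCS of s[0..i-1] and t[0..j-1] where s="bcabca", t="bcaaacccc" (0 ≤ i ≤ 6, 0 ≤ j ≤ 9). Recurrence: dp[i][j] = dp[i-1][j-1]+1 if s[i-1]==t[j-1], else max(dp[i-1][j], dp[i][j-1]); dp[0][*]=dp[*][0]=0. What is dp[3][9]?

3

   ''  b  c  a  a  a  c  c  c  c
''  0  0  0  0  0  0  0  0  0  0
 b  0  1  1  1  1  1  1  1  1  1
 c  0  1  2  2  2  2  2  2  2  2
 a  0  1  2  3  3  3  3  3  3  3
 b  0  1  2  3  3  3  3  3  3  3
 c  0  1  2  3  3  3  4  4  4  4
 a  0  1  2  3  4  4  4  4  4  4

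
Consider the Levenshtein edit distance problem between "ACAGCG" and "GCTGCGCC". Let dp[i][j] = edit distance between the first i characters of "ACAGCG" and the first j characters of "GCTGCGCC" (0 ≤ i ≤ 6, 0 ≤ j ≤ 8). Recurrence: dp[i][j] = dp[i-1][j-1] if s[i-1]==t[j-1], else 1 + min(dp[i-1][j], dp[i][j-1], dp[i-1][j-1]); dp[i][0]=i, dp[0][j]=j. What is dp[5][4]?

   ''  G  C  T  G  C  G  C  C
''  0  1  2  3  4  5  6  7  8
 A  1  1  2  3  4  5  6  7  8
 C  2  2  1  2  3  4  5  6  7
 A  3  3  2  2  3  4  5  6  7
 G  4  3  3  3  2  3  4  5  6
 C  5  4  3  4  3  2  3  4  5
 G  6  5  4  4  4  3  2  3  4

3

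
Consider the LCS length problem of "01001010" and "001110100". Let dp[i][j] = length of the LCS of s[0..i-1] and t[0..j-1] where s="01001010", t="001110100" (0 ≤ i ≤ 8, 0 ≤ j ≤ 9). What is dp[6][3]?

   ''  0  0  1  1  1  0  1  0  0
''  0  0  0  0  0  0  0  0  0  0
 0  0  1  1  1  1  1  1  1  1  1
 1  0  1  1  2  2  2  2  2  2  2
 0  0  1  2  2  2  2  3  3  3  3
 0  0  1  2  2  2  2  3  3  4  4
 1  0  1  2  3  3  3  3  4  4  4
 0  0  1  2  3  3  3  4  4  5  5
 1  0  1  2  3  4  4  4  5  5  5
 0  0  1  2  3  4  4  5  5  6  6

3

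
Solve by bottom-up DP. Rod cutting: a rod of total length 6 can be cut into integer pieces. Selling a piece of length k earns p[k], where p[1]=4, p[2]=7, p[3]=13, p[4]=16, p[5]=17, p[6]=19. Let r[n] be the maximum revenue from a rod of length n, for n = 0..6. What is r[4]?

17

   n    0    1    2    3    4    5    6
r[n]    0    4    8   13   17   21   26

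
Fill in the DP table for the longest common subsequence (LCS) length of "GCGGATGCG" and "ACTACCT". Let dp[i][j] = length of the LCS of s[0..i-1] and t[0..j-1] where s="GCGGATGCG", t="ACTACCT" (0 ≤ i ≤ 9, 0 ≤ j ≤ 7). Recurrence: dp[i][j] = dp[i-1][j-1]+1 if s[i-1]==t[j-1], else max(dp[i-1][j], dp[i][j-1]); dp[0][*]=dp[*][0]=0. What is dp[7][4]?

2

   ''  A  C  T  A  C  C  T
''  0  0  0  0  0  0  0  0
 G  0  0  0  0  0  0  0  0
 C  0  0  1  1  1  1  1  1
 G  0  0  1  1  1  1  1  1
 G  0  0  1  1  1  1  1  1
 A  0  1  1  1  2  2  2  2
 T  0  1  1  2  2  2  2  3
 G  0  1  1  2  2  2  2  3
 C  0  1  2  2  2  3  3  3
 G  0  1  2  2  2  3  3  3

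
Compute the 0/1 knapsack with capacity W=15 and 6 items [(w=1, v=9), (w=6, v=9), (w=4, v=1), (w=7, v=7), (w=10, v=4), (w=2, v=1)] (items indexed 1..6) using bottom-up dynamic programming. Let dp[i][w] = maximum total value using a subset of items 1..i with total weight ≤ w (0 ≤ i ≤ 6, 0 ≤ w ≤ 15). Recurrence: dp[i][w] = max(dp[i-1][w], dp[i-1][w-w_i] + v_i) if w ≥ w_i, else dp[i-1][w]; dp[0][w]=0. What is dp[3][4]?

9

i\w   0   1   2   3   4   5   6   7   8   9  10  11  12  13  14  15
  0   0   0   0   0   0   0   0   0   0   0   0   0   0   0   0   0
  1   0   9   9   9   9   9   9   9   9   9   9   9   9   9   9   9
  2   0   9   9   9   9   9   9  18  18  18  18  18  18  18  18  18
  3   0   9   9   9   9  10  10  18  18  18  18  19  19  19  19  19
  4   0   9   9   9   9  10  10  18  18  18  18  19  19  19  25  25
  5   0   9   9   9   9  10  10  18  18  18  18  19  19  19  25  25
  6   0   9   9  10  10  10  10  18  18  19  19  19  19  20  25  25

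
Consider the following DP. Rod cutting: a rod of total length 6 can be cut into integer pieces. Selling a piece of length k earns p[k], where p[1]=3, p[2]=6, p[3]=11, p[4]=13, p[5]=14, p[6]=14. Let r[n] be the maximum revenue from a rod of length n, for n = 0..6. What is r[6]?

22

   n    0    1    2    3    4    5    6
r[n]    0    3    6   11   14   17   22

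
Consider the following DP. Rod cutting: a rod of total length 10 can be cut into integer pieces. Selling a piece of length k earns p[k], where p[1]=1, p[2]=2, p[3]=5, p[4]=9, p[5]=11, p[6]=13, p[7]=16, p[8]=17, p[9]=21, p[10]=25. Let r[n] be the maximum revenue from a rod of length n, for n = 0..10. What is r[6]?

   n    0    1    2    3    4    5    6    7    8    9   10
r[n]    0    1    2    5    9   11   13   16   18   21   25

13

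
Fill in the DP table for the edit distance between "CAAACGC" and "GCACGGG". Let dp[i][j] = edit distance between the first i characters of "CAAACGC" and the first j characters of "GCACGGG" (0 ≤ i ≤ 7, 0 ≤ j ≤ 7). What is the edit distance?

5

   ''  G  C  A  C  G  G  G
''  0  1  2  3  4  5  6  7
 C  1  1  1  2  3  4  5  6
 A  2  2  2  1  2  3  4  5
 A  3  3  3  2  2  3  4  5
 A  4  4  4  3  3  3  4  5
 C  5  5  4  4  3  4  4  5
 G  6  5  5  5  4  3  4  4
 C  7  6  5  6  5  4  4  5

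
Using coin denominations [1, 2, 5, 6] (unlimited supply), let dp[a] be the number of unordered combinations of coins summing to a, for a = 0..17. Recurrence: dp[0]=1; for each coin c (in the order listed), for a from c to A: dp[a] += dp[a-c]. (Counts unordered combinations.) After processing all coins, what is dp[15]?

after  coin     0     1     2     3     4     5     6     7     8     9    10    11    12    13    14    15    16    17
          1     1     1     1     1     1     1     1     1     1     1     1     1     1     1     1     1     1     1
          2     1     1     2     2     3     3     4     4     5     5     6     6     7     7     8     8     9     9
          5     1     1     2     2     3     4     5     6     7     8    10    11    13    14    16    18    20    22
          6     1     1     2     2     3     4     6     7     9    10    13    15    19    21    25    28    33    37

28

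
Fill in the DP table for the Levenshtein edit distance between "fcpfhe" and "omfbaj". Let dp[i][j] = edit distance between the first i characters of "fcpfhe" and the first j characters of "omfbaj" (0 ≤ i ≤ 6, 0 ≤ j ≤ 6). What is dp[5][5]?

5

   ''  o  m  f  b  a  j
''  0  1  2  3  4  5  6
 f  1  1  2  2  3  4  5
 c  2  2  2  3  3  4  5
 p  3  3  3  3  4  4  5
 f  4  4  4  3  4  5  5
 h  5  5  5  4  4  5  6
 e  6  6  6  5  5  5  6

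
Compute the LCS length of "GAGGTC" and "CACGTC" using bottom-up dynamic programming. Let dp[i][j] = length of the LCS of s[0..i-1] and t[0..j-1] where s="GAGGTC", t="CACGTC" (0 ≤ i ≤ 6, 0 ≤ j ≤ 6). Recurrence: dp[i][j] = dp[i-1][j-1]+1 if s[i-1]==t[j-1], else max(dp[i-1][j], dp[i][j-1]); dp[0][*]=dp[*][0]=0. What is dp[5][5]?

3

   ''  C  A  C  G  T  C
''  0  0  0  0  0  0  0
 G  0  0  0  0  1  1  1
 A  0  0  1  1  1  1  1
 G  0  0  1  1  2  2  2
 G  0  0  1  1  2  2  2
 T  0  0  1  1  2  3  3
 C  0  1  1  2  2  3  4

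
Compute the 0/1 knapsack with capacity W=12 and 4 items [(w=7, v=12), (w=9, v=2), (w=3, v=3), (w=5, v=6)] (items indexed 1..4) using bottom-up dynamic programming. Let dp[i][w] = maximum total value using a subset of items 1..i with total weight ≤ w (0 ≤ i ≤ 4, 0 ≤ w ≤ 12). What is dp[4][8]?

i\w   0   1   2   3   4   5   6   7   8   9  10  11  12
  0   0   0   0   0   0   0   0   0   0   0   0   0   0
  1   0   0   0   0   0   0   0  12  12  12  12  12  12
  2   0   0   0   0   0   0   0  12  12  12  12  12  12
  3   0   0   0   3   3   3   3  12  12  12  15  15  15
  4   0   0   0   3   3   6   6  12  12  12  15  15  18

12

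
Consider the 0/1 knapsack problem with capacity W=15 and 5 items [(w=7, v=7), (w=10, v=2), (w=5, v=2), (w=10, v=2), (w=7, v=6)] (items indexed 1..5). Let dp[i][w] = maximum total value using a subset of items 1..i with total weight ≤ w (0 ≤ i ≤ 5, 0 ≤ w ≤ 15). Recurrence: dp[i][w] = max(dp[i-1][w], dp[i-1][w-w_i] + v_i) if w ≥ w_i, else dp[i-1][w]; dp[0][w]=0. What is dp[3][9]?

i\w   0   1   2   3   4   5   6   7   8   9  10  11  12  13  14  15
  0   0   0   0   0   0   0   0   0   0   0   0   0   0   0   0   0
  1   0   0   0   0   0   0   0   7   7   7   7   7   7   7   7   7
  2   0   0   0   0   0   0   0   7   7   7   7   7   7   7   7   7
  3   0   0   0   0   0   2   2   7   7   7   7   7   9   9   9   9
  4   0   0   0   0   0   2   2   7   7   7   7   7   9   9   9   9
  5   0   0   0   0   0   2   2   7   7   7   7   7   9   9  13  13

7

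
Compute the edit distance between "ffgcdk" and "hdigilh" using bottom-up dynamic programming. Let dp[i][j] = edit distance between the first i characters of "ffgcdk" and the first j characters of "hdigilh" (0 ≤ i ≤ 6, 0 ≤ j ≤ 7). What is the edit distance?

6

   ''  h  d  i  g  i  l  h
''  0  1  2  3  4  5  6  7
 f  1  1  2  3  4  5  6  7
 f  2  2  2  3  4  5  6  7
 g  3  3  3  3  3  4  5  6
 c  4  4  4  4  4  4  5  6
 d  5  5  4  5  5  5  5  6
 k  6  6  5  5  6  6  6  6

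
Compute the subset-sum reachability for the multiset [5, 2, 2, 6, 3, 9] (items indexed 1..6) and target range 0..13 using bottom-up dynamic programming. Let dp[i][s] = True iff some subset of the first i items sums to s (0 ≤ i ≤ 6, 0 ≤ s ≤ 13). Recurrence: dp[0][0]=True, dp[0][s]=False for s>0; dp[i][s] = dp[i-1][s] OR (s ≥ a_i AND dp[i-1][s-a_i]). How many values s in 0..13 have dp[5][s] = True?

i\s   0   1   2   3   4   5   6   7   8   9  10  11  12  13
  0   T   F   F   F   F   F   F   F   F   F   F   F   F   F
  1   T   F   F   F   F   T   F   F   F   F   F   F   F   F
  2   T   F   T   F   F   T   F   T   F   F   F   F   F   F
  3   T   F   T   F   T   T   F   T   F   T   F   F   F   F
  4   T   F   T   F   T   T   T   T   T   T   T   T   F   T
  5   T   F   T   T   T   T   T   T   T   T   T   T   T   T
  6   T   F   T   T   T   T   T   T   T   T   T   T   T   T

13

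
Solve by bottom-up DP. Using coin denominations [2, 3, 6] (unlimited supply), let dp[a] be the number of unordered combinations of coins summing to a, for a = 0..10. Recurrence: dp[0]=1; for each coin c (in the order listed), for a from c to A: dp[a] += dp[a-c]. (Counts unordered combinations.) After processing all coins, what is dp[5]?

after  coin     0     1     2     3     4     5     6     7     8     9    10
          2     1     0     1     0     1     0     1     0     1     0     1
          3     1     0     1     1     1     1     2     1     2     2     2
          6     1     0     1     1     1     1     3     1     3     3     3

1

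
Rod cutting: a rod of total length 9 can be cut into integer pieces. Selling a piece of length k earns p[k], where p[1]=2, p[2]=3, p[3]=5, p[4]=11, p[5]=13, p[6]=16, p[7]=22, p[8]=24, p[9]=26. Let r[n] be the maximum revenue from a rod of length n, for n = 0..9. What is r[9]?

   n    0    1    2    3    4    5    6    7    8    9
r[n]    0    2    4    6   11   13   16   22   24   26

26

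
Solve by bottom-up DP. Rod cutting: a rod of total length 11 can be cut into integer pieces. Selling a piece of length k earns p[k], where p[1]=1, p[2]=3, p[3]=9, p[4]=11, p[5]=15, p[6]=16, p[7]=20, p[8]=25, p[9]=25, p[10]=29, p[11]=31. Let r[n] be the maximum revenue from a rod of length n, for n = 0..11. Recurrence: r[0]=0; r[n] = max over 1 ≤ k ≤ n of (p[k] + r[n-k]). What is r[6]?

18

   n    0    1    2    3    4    5    6    7    8    9   10   11
r[n]    0    1    3    9   11   15   18   20   25   27   30   34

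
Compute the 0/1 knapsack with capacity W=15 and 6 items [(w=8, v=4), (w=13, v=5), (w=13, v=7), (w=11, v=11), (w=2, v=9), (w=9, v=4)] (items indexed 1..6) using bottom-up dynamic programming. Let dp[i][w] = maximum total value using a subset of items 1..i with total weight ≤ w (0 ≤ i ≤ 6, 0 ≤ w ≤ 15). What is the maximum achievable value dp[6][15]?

i\w   0   1   2   3   4   5   6   7   8   9  10  11  12  13  14  15
  0   0   0   0   0   0   0   0   0   0   0   0   0   0   0   0   0
  1   0   0   0   0   0   0   0   0   4   4   4   4   4   4   4   4
  2   0   0   0   0   0   0   0   0   4   4   4   4   4   5   5   5
  3   0   0   0   0   0   0   0   0   4   4   4   4   4   7   7   7
  4   0   0   0   0   0   0   0   0   4   4   4  11  11  11  11  11
  5   0   0   9   9   9   9   9   9   9   9  13  13  13  20  20  20
  6   0   0   9   9   9   9   9   9   9   9  13  13  13  20  20  20

20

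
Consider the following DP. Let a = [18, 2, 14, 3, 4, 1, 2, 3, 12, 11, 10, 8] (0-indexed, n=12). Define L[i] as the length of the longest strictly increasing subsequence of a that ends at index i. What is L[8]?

4

   i    0    1    2    3    4    5    6    7    8    9   10   11
a[i]   18    2   14    3    4    1    2    3   12   11   10    8
L[i]    1    1    2    2    3    1    2    3    4    4    4    4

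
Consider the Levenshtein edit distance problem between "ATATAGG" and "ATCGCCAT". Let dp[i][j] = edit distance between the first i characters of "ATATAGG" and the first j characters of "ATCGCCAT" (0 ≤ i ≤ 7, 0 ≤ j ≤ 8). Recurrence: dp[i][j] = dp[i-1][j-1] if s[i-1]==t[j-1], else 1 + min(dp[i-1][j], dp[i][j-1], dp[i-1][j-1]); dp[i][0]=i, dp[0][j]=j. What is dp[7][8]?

6

   ''  A  T  C  G  C  C  A  T
''  0  1  2  3  4  5  6  7  8
 A  1  0  1  2  3  4  5  6  7
 T  2  1  0  1  2  3  4  5  6
 A  3  2  1  1  2  3  4  4  5
 T  4  3  2  2  2  3  4  5  4
 A  5  4  3  3  3  3  4  4  5
 G  6  5  4  4  3  4  4  5  5
 G  7  6  5  5  4  4  5  5  6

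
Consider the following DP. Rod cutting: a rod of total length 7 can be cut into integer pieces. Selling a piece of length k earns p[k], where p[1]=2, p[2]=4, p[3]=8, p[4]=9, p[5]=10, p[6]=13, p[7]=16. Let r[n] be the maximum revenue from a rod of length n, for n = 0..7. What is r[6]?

   n    0    1    2    3    4    5    6    7
r[n]    0    2    4    8   10   12   16   18

16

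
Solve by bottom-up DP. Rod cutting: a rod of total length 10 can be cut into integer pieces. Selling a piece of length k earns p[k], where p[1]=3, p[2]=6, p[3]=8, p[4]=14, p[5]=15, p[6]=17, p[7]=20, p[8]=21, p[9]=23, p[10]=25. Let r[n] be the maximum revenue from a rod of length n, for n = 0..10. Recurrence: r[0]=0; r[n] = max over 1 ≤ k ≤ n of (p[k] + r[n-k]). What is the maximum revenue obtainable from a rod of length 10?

   n    0    1    2    3    4    5    6    7    8    9   10
r[n]    0    3    6    9   14   17   20   23   28   31   34

34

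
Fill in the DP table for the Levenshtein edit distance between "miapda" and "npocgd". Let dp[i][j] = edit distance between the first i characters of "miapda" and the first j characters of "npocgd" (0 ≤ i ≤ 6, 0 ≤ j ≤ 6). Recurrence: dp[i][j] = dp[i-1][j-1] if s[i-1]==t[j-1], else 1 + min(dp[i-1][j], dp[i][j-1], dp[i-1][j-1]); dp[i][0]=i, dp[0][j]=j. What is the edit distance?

   ''  n  p  o  c  g  d
''  0  1  2  3  4  5  6
 m  1  1  2  3  4  5  6
 i  2  2  2  3  4  5  6
 a  3  3  3  3  4  5  6
 p  4  4  3  4  4  5  6
 d  5  5  4  4  5  5  5
 a  6  6  5  5  5  6  6

6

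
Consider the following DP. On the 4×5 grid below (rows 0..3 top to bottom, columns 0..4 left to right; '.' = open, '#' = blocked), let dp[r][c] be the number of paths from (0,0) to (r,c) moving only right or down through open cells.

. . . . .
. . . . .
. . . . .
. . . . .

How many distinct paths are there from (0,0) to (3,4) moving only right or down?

r\c   0   1   2   3   4
  0   1   1   1   1   1
  1   1   2   3   4   5
  2   1   3   6  10  15
  3   1   4  10  20  35

35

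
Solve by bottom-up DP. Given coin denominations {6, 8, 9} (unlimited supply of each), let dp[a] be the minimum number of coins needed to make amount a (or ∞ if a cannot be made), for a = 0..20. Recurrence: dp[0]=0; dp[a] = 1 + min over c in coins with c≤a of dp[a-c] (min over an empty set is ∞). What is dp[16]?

 a  0  1  2  3  4  5  6  7  8  9 10 11 12 13 14 15 16 17 18 19 20
dp  0  -  -  -  -  -  1  -  1  1  -  -  2  -  2  2  2  2  2  -  3
(- denotes ∞ / unreachable)

2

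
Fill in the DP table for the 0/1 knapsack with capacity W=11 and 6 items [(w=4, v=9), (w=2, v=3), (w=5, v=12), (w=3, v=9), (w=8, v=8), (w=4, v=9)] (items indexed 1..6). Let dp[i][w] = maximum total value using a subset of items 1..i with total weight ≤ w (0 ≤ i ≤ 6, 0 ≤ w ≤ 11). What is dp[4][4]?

9

i\w   0   1   2   3   4   5   6   7   8   9  10  11
  0   0   0   0   0   0   0   0   0   0   0   0   0
  1   0   0   0   0   9   9   9   9   9   9   9   9
  2   0   0   3   3   9   9  12  12  12  12  12  12
  3   0   0   3   3   9  12  12  15  15  21  21  24
  4   0   0   3   9   9  12  12  18  21  21  24  24
  5   0   0   3   9   9  12  12  18  21  21  24  24
  6   0   0   3   9   9  12  12  18  21  21  24  27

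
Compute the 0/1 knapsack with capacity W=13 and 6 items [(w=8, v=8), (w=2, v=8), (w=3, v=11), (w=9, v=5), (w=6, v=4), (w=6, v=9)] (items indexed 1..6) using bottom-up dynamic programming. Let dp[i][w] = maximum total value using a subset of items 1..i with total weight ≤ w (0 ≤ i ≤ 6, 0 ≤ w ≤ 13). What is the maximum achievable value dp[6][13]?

28

i\w   0   1   2   3   4   5   6   7   8   9  10  11  12  13
  0   0   0   0   0   0   0   0   0   0   0   0   0   0   0
  1   0   0   0   0   0   0   0   0   8   8   8   8   8   8
  2   0   0   8   8   8   8   8   8   8   8  16  16  16  16
  3   0   0   8  11  11  19  19  19  19  19  19  19  19  27
  4   0   0   8  11  11  19  19  19  19  19  19  19  19  27
  5   0   0   8  11  11  19  19  19  19  19  19  23  23  27
  6   0   0   8  11  11  19  19  19  19  20  20  28  28  28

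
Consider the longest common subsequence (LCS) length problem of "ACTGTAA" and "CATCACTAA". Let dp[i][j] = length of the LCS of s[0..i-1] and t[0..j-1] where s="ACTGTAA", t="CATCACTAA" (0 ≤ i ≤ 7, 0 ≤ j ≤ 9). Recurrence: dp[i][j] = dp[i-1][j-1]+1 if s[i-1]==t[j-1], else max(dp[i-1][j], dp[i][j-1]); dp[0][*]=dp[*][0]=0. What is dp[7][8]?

   ''  C  A  T  C  A  C  T  A  A
''  0  0  0  0  0  0  0  0  0  0
 A  0  0  1  1  1  1  1  1  1  1
 C  0  1  1  1  2  2  2  2  2  2
 T  0  1  1  2  2  2  2  3  3  3
 G  0  1  1  2  2  2  2  3  3  3
 T  0  1  1  2  2  2  2  3  3  3
 A  0  1  2  2  2  3  3  3  4  4
 A  0  1  2  2  2  3  3  3  4  5

4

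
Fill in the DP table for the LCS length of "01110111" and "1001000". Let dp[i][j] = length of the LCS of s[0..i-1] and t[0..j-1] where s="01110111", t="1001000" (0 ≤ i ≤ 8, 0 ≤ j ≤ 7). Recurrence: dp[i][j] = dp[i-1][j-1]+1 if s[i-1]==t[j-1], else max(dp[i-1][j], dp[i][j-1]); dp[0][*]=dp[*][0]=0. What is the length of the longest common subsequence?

   ''  1  0  0  1  0  0  0
''  0  0  0  0  0  0  0  0
 0  0  0  1  1  1  1  1  1
 1  0  1  1  1  2  2  2  2
 1  0  1  1  1  2  2  2  2
 1  0  1  1  1  2  2  2  2
 0  0  1  2  2  2  3  3  3
 1  0  1  2  2  3  3  3  3
 1  0  1  2  2  3  3  3  3
 1  0  1  2  2  3  3  3  3

3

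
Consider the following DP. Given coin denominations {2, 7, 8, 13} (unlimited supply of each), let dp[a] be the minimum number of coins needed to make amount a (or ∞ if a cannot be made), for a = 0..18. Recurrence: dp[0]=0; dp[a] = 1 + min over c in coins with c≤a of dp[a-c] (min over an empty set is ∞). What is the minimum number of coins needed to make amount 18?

 a  0  1  2  3  4  5  6  7  8  9 10 11 12 13 14 15 16 17 18
dp  0  -  1  -  2  -  3  1  1  2  2  3  3  1  2  2  2  3  3
(- denotes ∞ / unreachable)

3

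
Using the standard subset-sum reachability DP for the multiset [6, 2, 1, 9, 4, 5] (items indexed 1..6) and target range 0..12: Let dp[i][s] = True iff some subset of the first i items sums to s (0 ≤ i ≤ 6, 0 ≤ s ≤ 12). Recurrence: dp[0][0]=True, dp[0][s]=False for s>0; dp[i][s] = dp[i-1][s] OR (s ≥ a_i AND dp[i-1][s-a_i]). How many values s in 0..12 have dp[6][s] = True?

i\s   0   1   2   3   4   5   6   7   8   9  10  11  12
  0   T   F   F   F   F   F   F   F   F   F   F   F   F
  1   T   F   F   F   F   F   T   F   F   F   F   F   F
  2   T   F   T   F   F   F   T   F   T   F   F   F   F
  3   T   T   T   T   F   F   T   T   T   T   F   F   F
  4   T   T   T   T   F   F   T   T   T   T   T   T   T
  5   T   T   T   T   T   T   T   T   T   T   T   T   T
  6   T   T   T   T   T   T   T   T   T   T   T   T   T

13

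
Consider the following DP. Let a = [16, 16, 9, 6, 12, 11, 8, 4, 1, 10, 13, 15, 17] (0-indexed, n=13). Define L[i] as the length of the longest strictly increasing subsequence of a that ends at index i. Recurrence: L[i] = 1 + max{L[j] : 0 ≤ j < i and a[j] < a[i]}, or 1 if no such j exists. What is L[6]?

2

   i    0    1    2    3    4    5    6    7    8    9   10   11   12
a[i]   16   16    9    6   12   11    8    4    1   10   13   15   17
L[i]    1    1    1    1    2    2    2    1    1    3    4    5    6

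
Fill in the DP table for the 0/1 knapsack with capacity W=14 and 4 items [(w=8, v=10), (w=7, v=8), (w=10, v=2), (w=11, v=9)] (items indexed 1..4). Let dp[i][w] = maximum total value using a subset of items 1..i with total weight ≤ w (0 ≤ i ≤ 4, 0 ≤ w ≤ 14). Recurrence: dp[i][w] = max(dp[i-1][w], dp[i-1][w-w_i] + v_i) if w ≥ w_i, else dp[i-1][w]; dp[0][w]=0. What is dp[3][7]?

i\w   0   1   2   3   4   5   6   7   8   9  10  11  12  13  14
  0   0   0   0   0   0   0   0   0   0   0   0   0   0   0   0
  1   0   0   0   0   0   0   0   0  10  10  10  10  10  10  10
  2   0   0   0   0   0   0   0   8  10  10  10  10  10  10  10
  3   0   0   0   0   0   0   0   8  10  10  10  10  10  10  10
  4   0   0   0   0   0   0   0   8  10  10  10  10  10  10  10

8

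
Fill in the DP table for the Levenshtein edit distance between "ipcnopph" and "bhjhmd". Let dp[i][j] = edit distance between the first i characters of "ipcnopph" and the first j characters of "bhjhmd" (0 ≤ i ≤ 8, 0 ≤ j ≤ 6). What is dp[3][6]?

   ''  b  h  j  h  m  d
''  0  1  2  3  4  5  6
 i  1  1  2  3  4  5  6
 p  2  2  2  3  4  5  6
 c  3  3  3  3  4  5  6
 n  4  4  4  4  4  5  6
 o  5  5  5  5  5  5  6
 p  6  6  6  6  6  6  6
 p  7  7  7  7  7  7  7
 h  8  8  7  8  7  8  8

6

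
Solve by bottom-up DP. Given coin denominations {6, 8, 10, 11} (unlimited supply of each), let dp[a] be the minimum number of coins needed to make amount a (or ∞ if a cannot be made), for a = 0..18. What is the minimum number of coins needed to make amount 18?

 a  0  1  2  3  4  5  6  7  8  9 10 11 12 13 14 15 16 17 18
dp  0  -  -  -  -  -  1  -  1  -  1  1  2  -  2  -  2  2  2
(- denotes ∞ / unreachable)

2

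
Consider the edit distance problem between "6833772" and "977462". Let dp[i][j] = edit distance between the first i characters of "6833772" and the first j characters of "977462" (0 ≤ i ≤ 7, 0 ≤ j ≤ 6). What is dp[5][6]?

6

   ''  9  7  7  4  6  2
''  0  1  2  3  4  5  6
 6  1  1  2  3  4  4  5
 8  2  2  2  3  4  5  5
 3  3  3  3  3  4  5  6
 3  4  4  4  4  4  5  6
 7  5  5  4  4  5  5  6
 7  6  6  5  4  5  6  6
 2  7  7  6  5  5  6  6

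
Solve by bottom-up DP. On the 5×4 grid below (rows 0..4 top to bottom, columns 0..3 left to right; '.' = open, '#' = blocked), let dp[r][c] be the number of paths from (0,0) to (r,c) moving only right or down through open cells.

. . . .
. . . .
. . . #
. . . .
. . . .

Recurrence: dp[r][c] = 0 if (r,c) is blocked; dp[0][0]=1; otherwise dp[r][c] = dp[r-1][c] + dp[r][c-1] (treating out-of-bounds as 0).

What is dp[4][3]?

25

r\c   0   1   2   3
  0   1   1   1   1
  1   1   2   3   4
  2   1   3   6   0
  3   1   4  10  10
  4   1   5  15  25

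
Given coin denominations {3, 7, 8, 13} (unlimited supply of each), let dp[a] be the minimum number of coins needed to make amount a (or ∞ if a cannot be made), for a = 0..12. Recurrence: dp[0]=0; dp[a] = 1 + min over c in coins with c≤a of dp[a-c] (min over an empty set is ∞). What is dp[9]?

3

 a  0  1  2  3  4  5  6  7  8  9 10 11 12
dp  0  -  -  1  -  -  2  1  1  3  2  2  4
(- denotes ∞ / unreachable)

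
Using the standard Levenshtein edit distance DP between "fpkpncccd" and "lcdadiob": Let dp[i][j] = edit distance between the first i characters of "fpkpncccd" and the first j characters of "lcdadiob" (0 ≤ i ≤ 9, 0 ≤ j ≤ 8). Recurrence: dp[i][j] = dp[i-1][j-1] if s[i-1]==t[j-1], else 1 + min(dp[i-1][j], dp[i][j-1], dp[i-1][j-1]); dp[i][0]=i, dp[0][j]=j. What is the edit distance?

   ''  l  c  d  a  d  i  o  b
''  0  1  2  3  4  5  6  7  8
 f  1  1  2  3  4  5  6  7  8
 p  2  2  2  3  4  5  6  7  8
 k  3  3  3  3  4  5  6  7  8
 p  4  4  4  4  4  5  6  7  8
 n  5  5  5  5  5  5  6  7  8
 c  6  6  5  6  6  6  6  7  8
 c  7  7  6  6  7  7  7  7  8
 c  8  8  7  7  7  8  8  8  8
 d  9  9  8  7  8  7  8  9  9

9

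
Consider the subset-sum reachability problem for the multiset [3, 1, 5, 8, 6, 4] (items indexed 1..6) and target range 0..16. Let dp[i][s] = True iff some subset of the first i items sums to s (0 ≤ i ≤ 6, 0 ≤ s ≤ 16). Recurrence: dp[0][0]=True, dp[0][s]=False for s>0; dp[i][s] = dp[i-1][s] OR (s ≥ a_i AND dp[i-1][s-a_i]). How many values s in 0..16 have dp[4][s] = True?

13

i\s   0   1   2   3   4   5   6   7   8   9  10  11  12  13  14  15  16
  0   T   F   F   F   F   F   F   F   F   F   F   F   F   F   F   F   F
  1   T   F   F   T   F   F   F   F   F   F   F   F   F   F   F   F   F
  2   T   T   F   T   T   F   F   F   F   F   F   F   F   F   F   F   F
  3   T   T   F   T   T   T   T   F   T   T   F   F   F   F   F   F   F
  4   T   T   F   T   T   T   T   F   T   T   F   T   T   T   T   F   T
  5   T   T   F   T   T   T   T   T   T   T   T   T   T   T   T   T   T
  6   T   T   F   T   T   T   T   T   T   T   T   T   T   T   T   T   T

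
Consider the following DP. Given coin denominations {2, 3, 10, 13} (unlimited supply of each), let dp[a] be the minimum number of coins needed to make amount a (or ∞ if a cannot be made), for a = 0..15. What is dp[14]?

 a  0  1  2  3  4  5  6  7  8  9 10 11 12 13 14 15
dp  0  -  1  1  2  2  2  3  3  3  1  4  2  1  3  2
(- denotes ∞ / unreachable)

3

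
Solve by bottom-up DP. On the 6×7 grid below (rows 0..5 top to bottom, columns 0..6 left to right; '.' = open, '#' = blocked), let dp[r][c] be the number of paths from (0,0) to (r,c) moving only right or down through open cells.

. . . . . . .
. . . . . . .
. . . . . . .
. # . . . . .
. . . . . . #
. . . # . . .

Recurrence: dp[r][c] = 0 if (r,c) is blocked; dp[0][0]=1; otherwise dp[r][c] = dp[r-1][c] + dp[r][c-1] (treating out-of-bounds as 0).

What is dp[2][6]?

r\c   0   1   2   3   4   5   6
  0   1   1   1   1   1   1   1
  1   1   2   3   4   5   6   7
  2   1   3   6  10  15  21  28
  3   1   0   6  16  31  52  80
  4   1   1   7  23  54 106   0
  5   1   2   9   0  54 160 160

28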